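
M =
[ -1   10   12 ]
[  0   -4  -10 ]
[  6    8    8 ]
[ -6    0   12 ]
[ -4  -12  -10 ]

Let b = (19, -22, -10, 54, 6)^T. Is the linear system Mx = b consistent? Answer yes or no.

Row reduce the augmented matrix [M | b].
R3 ← R3 + (6)·R1: [0, 68, 80, 104]
R4 ← R4 − (6)·R1: [0, -60, -60, -60]
R5 ← R5 − (4)·R1: [0, -52, -58, -70]
R3 ← R3 + (17)·R2: [0, 0, -90, -270]
R4 ← R4 − (15)·R2: [0, 0, 90, 270]
R5 ← R5 − (13)·R2: [0, 0, 72, 216]
R4 ← R4 + R3: [0, 0, 0, 0]
R5 ← R5 + (4/5)·R3: [0, 0, 0, 0]
The echelon form has 3 nonzero rows, and every pivot lies in the first 3 columns, so rank(M) = rank([M|b]) = 3.
The system is consistent.

yes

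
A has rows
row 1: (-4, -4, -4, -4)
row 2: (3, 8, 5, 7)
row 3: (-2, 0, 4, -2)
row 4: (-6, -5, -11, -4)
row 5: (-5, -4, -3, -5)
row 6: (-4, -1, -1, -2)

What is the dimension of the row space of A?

4

Row reduce to echelon form.
R2 ← R2 + (3/4)·R1: [0, 5, 2, 4]
R3 ← R3 − (1/2)·R1: [0, 2, 6, 0]
R4 ← R4 − (3/2)·R1: [0, 1, -5, 2]
R5 ← R5 − (5/4)·R1: [0, 1, 2, 0]
R6 ← R6 − R1: [0, 3, 3, 2]
R3 ← R3 − (2/5)·R2: [0, 0, 26/5, -8/5]
R4 ← R4 − (1/5)·R2: [0, 0, -27/5, 6/5]
R5 ← R5 − (1/5)·R2: [0, 0, 8/5, -4/5]
R6 ← R6 − (3/5)·R2: [0, 0, 9/5, -2/5]
R4 ← R4 + (27/26)·R3: [0, 0, 0, -6/13]
R5 ← R5 − (4/13)·R3: [0, 0, 0, -4/13]
R6 ← R6 − (9/26)·R3: [0, 0, 0, 2/13]
R5 ← R5 − (2/3)·R4: [0, 0, 0, 0]
R6 ← R6 + (1/3)·R4: [0, 0, 0, 0]
Echelon form has 4 nonzero rows, so rank(A) = 4.
The row space has dimension equal to the rank: 4.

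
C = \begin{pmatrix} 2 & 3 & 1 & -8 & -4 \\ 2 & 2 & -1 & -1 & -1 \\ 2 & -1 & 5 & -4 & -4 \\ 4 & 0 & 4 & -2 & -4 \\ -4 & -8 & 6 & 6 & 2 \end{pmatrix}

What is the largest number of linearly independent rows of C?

3

Row reduce to echelon form.
R2 ← R2 − R1: [0, -1, -2, 7, 3]
R3 ← R3 − R1: [0, -4, 4, 4, 0]
R4 ← R4 − (2)·R1: [0, -6, 2, 14, 4]
R5 ← R5 + (2)·R1: [0, -2, 8, -10, -6]
R3 ← R3 − (4)·R2: [0, 0, 12, -24, -12]
R4 ← R4 − (6)·R2: [0, 0, 14, -28, -14]
R5 ← R5 − (2)·R2: [0, 0, 12, -24, -12]
R4 ← R4 − (7/6)·R3: [0, 0, 0, 0, 0]
R5 ← R5 − R3: [0, 0, 0, 0, 0]
Echelon form has 3 nonzero rows, so rank(C) = 3.
The rank gives the maximum number of linearly independent rows: 3.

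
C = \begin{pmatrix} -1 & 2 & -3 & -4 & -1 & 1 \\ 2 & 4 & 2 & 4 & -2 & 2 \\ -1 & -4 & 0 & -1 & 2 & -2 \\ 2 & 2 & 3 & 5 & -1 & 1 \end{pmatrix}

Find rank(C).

2

Row reduce to echelon form.
R2 ← R2 + (2)·R1: [0, 8, -4, -4, -4, 4]
R3 ← R3 − R1: [0, -6, 3, 3, 3, -3]
R4 ← R4 + (2)·R1: [0, 6, -3, -3, -3, 3]
R3 ← R3 + (3/4)·R2: [0, 0, 0, 0, 0, 0]
R4 ← R4 − (3/4)·R2: [0, 0, 0, 0, 0, 0]
Echelon form has 2 nonzero rows, so rank(C) = 2.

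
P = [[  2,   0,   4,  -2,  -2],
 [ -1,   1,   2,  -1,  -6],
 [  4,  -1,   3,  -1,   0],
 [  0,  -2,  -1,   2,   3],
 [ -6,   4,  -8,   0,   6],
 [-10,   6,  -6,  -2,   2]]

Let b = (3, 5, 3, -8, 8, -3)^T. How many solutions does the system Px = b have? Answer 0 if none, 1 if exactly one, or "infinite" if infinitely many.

Row reduce the augmented matrix [P | b].
R2 ← R2 + (1/2)·R1: [0, 1, 4, -2, -7, 13/2]
R3 ← R3 − (2)·R1: [0, -1, -5, 3, 4, -3]
R5 ← R5 + (3)·R1: [0, 4, 4, -6, 0, 17]
R6 ← R6 + (5)·R1: [0, 6, 14, -12, -8, 12]
R3 ← R3 + R2: [0, 0, -1, 1, -3, 7/2]
R4 ← R4 + (2)·R2: [0, 0, 7, -2, -11, 5]
R5 ← R5 − (4)·R2: [0, 0, -12, 2, 28, -9]
R6 ← R6 − (6)·R2: [0, 0, -10, 0, 34, -27]
R4 ← R4 + (7)·R3: [0, 0, 0, 5, -32, 59/2]
R5 ← R5 − (12)·R3: [0, 0, 0, -10, 64, -51]
R6 ← R6 − (10)·R3: [0, 0, 0, -10, 64, -62]
R5 ← R5 + (2)·R4: [0, 0, 0, 0, 0, 8]
R6 ← R6 + (2)·R4: [0, 0, 0, 0, 0, -3]
R6 ← R6 + (3/8)·R5: [0, 0, 0, 0, 0, 0]
The echelon form has 5 nonzero rows; the last pivot sits in the augmented column, so rank(P) = 4 but rank([P|b]) = 5.
Since the ranks differ, the system is inconsistent.
It has no solutions.

0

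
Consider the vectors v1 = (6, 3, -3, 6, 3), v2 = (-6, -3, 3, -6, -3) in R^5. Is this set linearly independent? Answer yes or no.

no

Form the matrix with these vectors as rows and row reduce.
R2 ← R2 + R1: [0, 0, 0, 0, 0]
1 nonzero row, so the 2 vectors span a space of dimension 1.
Since 1 < 2, the vectors are linearly dependent.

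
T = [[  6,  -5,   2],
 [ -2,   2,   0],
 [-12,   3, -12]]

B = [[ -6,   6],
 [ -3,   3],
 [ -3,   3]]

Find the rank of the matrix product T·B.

First compute TB:
[[-27,  27],
 [  6,  -6],
 [ 99, -99]]
Now row reduce the product.
R2 ← R2 + (2/9)·R1: [0, 0]
R3 ← R3 + (11/3)·R1: [0, 0]
1 nonzero row, so rank(TB) = 1.

1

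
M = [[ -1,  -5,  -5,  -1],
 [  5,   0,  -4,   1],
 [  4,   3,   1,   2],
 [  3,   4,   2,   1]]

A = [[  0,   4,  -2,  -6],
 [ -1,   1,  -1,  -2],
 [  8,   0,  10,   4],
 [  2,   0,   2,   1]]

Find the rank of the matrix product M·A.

First compute MA:
[[-37,  -9, -45,  -5],
 [-30,  20, -48, -45],
 [  9,  19,   3, -24],
 [ 14,  16,  12, -17]]
Now row reduce the product.
R2 ← R2 − (30/37)·R1: [0, 1010/37, -426/37, -1515/37]
R3 ← R3 + (9/37)·R1: [0, 622/37, -294/37, -933/37]
R4 ← R4 + (14/37)·R1: [0, 466/37, -186/37, -699/37]
R3 ← R3 − (311/505)·R2: [0, 0, -432/505, 0]
R4 ← R4 − (233/505)·R2: [0, 0, 144/505, 0]
R4 ← R4 + (1/3)·R3: [0, 0, 0, 0]
3 nonzero rows, so rank(MA) = 3.

3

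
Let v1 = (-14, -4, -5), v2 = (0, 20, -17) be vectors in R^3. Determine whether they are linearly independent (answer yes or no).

Form the matrix with these vectors as rows and row reduce.
2 nonzero rows, so the 2 vectors span a space of dimension 2.
Since 2 = 2, the vectors are linearly independent.

yes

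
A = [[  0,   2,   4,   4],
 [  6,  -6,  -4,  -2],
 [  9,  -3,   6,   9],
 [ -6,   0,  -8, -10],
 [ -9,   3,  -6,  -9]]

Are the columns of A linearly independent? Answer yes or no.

no

Row reduce A to echelon form.
Swap R1 ↔ R2
R3 ← R3 − (3/2)·R1: [0, 6, 12, 12]
R4 ← R4 + R1: [0, -6, -12, -12]
R5 ← R5 + (3/2)·R1: [0, -6, -12, -12]
R3 ← R3 − (3)·R2: [0, 0, 0, 0]
R4 ← R4 + (3)·R2: [0, 0, 0, 0]
R5 ← R5 + (3)·R2: [0, 0, 0, 0]
2 pivots among 4 columns.
Only 2 < 4 pivot columns, so the columns are linearly dependent.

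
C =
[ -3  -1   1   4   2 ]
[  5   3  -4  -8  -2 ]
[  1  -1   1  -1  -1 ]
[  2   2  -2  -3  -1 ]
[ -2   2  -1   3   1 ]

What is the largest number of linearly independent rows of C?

Row reduce to echelon form.
R2 ← R2 + (5/3)·R1: [0, 4/3, -7/3, -4/3, 4/3]
R3 ← R3 + (1/3)·R1: [0, -4/3, 4/3, 1/3, -1/3]
R4 ← R4 + (2/3)·R1: [0, 4/3, -4/3, -1/3, 1/3]
R5 ← R5 − (2/3)·R1: [0, 8/3, -5/3, 1/3, -1/3]
R3 ← R3 + R2: [0, 0, -1, -1, 1]
R4 ← R4 − R2: [0, 0, 1, 1, -1]
R5 ← R5 − (2)·R2: [0, 0, 3, 3, -3]
R4 ← R4 + R3: [0, 0, 0, 0, 0]
R5 ← R5 + (3)·R3: [0, 0, 0, 0, 0]
Echelon form has 3 nonzero rows, so rank(C) = 3.
The rank gives the maximum number of linearly independent rows: 3.

3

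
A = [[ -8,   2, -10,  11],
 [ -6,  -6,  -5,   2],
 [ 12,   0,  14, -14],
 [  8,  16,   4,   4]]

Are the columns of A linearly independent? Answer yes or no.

no

Row reduce A to echelon form.
R2 ← R2 − (3/4)·R1: [0, -15/2, 5/2, -25/4]
R3 ← R3 + (3/2)·R1: [0, 3, -1, 5/2]
R4 ← R4 + R1: [0, 18, -6, 15]
R3 ← R3 + (2/5)·R2: [0, 0, 0, 0]
R4 ← R4 + (12/5)·R2: [0, 0, 0, 0]
2 pivots among 4 columns.
Only 2 < 4 pivot columns, so the columns are linearly dependent.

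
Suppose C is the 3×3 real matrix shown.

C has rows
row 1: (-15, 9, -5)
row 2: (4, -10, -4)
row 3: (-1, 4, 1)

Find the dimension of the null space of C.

0

Row reduce to echelon form.
R2 ← R2 + (4/15)·R1: [0, -38/5, -16/3]
R3 ← R3 − (1/15)·R1: [0, 17/5, 4/3]
R3 ← R3 + (17/38)·R2: [0, 0, -20/19]
3 nonzero rows, so rank(C) = 3.
C has 3 columns; by rank–nullity, nullity = 3 − 3 = 0.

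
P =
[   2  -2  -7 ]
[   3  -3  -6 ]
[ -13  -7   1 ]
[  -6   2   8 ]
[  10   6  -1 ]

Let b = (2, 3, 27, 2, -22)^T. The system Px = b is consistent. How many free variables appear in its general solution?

0

Row reduce the augmented matrix [P | b].
R2 ← R2 − (3/2)·R1: [0, 0, 9/2, 0]
R3 ← R3 + (13/2)·R1: [0, -20, -89/2, 40]
R4 ← R4 + (3)·R1: [0, -4, -13, 8]
R5 ← R5 − (5)·R1: [0, 16, 34, -32]
Swap R2 ↔ R3
R4 ← R4 − (1/5)·R2: [0, 0, -41/10, 0]
R5 ← R5 + (4/5)·R2: [0, 0, -8/5, 0]
R4 ← R4 + (41/45)·R3: [0, 0, 0, 0]
R5 ← R5 + (16/45)·R3: [0, 0, 0, 0]
The echelon form has 3 nonzero rows, and every pivot lies in the first 3 columns, so rank(P) = rank([P|b]) = 3.
The system is consistent.
Free variables = (unknowns) − (rank) = 3 − 3 = 0.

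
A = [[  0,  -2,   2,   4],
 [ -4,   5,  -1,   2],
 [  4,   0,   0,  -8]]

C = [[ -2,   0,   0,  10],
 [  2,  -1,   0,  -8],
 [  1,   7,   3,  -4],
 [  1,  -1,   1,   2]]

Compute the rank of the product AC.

3

First compute AC:
[[  2,  12,  10,  16],
 [ 19, -14,  -1, -72],
 [-16,   8,  -8,  24]]
Now row reduce the product.
R2 ← R2 − (19/2)·R1: [0, -128, -96, -224]
R3 ← R3 + (8)·R1: [0, 104, 72, 152]
R3 ← R3 + (13/16)·R2: [0, 0, -6, -30]
3 nonzero rows, so rank(AC) = 3.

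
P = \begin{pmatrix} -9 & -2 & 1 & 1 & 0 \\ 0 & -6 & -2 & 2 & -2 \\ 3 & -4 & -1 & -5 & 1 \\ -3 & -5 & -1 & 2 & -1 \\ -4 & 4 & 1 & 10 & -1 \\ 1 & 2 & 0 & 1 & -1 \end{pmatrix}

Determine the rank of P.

4

Row reduce to echelon form.
R3 ← R3 + (1/3)·R1: [0, -14/3, -2/3, -14/3, 1]
R4 ← R4 − (1/3)·R1: [0, -13/3, -4/3, 5/3, -1]
R5 ← R5 − (4/9)·R1: [0, 44/9, 5/9, 86/9, -1]
R6 ← R6 + (1/9)·R1: [0, 16/9, 1/9, 10/9, -1]
R3 ← R3 − (7/9)·R2: [0, 0, 8/9, -56/9, 23/9]
R4 ← R4 − (13/18)·R2: [0, 0, 1/9, 2/9, 4/9]
R5 ← R5 + (22/27)·R2: [0, 0, -29/27, 302/27, -71/27]
R6 ← R6 + (8/27)·R2: [0, 0, -13/27, 46/27, -43/27]
R4 ← R4 − (1/8)·R3: [0, 0, 0, 1, 1/8]
R5 ← R5 + (29/24)·R3: [0, 0, 0, 11/3, 11/24]
R6 ← R6 + (13/24)·R3: [0, 0, 0, -5/3, -5/24]
R5 ← R5 − (11/3)·R4: [0, 0, 0, 0, 0]
R6 ← R6 + (5/3)·R4: [0, 0, 0, 0, 0]
Echelon form has 4 nonzero rows, so rank(P) = 4.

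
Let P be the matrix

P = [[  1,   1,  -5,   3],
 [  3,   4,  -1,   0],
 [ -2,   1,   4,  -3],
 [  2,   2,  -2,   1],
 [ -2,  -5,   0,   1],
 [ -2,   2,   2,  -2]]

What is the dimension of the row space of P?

3

Row reduce to echelon form.
R2 ← R2 − (3)·R1: [0, 1, 14, -9]
R3 ← R3 + (2)·R1: [0, 3, -6, 3]
R4 ← R4 − (2)·R1: [0, 0, 8, -5]
R5 ← R5 + (2)·R1: [0, -3, -10, 7]
R6 ← R6 + (2)·R1: [0, 4, -8, 4]
R3 ← R3 − (3)·R2: [0, 0, -48, 30]
R5 ← R5 + (3)·R2: [0, 0, 32, -20]
R6 ← R6 − (4)·R2: [0, 0, -64, 40]
R4 ← R4 + (1/6)·R3: [0, 0, 0, 0]
R5 ← R5 + (2/3)·R3: [0, 0, 0, 0]
R6 ← R6 − (4/3)·R3: [0, 0, 0, 0]
Echelon form has 3 nonzero rows, so rank(P) = 3.
The row space has dimension equal to the rank: 3.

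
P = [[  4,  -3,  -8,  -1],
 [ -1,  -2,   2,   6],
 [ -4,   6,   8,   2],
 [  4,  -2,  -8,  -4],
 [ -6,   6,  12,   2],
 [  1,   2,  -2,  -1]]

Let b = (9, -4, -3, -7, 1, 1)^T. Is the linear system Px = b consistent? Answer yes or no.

no

Row reduce the augmented matrix [P | b].
R2 ← R2 + (1/4)·R1: [0, -11/4, 0, 23/4, -7/4]
R3 ← R3 + R1: [0, 3, 0, 1, 6]
R4 ← R4 − R1: [0, 1, 0, -3, -16]
R5 ← R5 + (3/2)·R1: [0, 3/2, 0, 1/2, 29/2]
R6 ← R6 − (1/4)·R1: [0, 11/4, 0, -3/4, -5/4]
R3 ← R3 + (12/11)·R2: [0, 0, 0, 80/11, 45/11]
R4 ← R4 + (4/11)·R2: [0, 0, 0, -10/11, -183/11]
R5 ← R5 + (6/11)·R2: [0, 0, 0, 40/11, 149/11]
R6 ← R6 + R2: [0, 0, 0, 5, -3]
R4 ← R4 + (1/8)·R3: [0, 0, 0, 0, -129/8]
R5 ← R5 − (1/2)·R3: [0, 0, 0, 0, 23/2]
R6 ← R6 − (11/16)·R3: [0, 0, 0, 0, -93/16]
R5 ← R5 + (92/129)·R4: [0, 0, 0, 0, 0]
R6 ← R6 − (31/86)·R4: [0, 0, 0, 0, 0]
The echelon form has 4 nonzero rows; the last pivot sits in the augmented column, so rank(P) = 3 but rank([P|b]) = 4.
Since the ranks differ, the system is inconsistent.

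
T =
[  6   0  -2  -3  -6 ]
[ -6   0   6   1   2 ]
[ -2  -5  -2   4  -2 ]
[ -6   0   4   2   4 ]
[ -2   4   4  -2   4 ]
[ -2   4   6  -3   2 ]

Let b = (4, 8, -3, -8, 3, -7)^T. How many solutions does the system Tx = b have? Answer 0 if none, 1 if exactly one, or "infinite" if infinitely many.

Row reduce the augmented matrix [T | b].
R2 ← R2 + R1: [0, 0, 4, -2, -4, 12]
R3 ← R3 + (1/3)·R1: [0, -5, -8/3, 3, -4, -5/3]
R4 ← R4 + R1: [0, 0, 2, -1, -2, -4]
R5 ← R5 + (1/3)·R1: [0, 4, 10/3, -3, 2, 13/3]
R6 ← R6 + (1/3)·R1: [0, 4, 16/3, -4, 0, -17/3]
Swap R2 ↔ R3
R5 ← R5 + (4/5)·R2: [0, 0, 6/5, -3/5, -6/5, 3]
R6 ← R6 + (4/5)·R2: [0, 0, 16/5, -8/5, -16/5, -7]
R4 ← R4 − (1/2)·R3: [0, 0, 0, 0, 0, -10]
R5 ← R5 − (3/10)·R3: [0, 0, 0, 0, 0, -3/5]
R6 ← R6 − (4/5)·R3: [0, 0, 0, 0, 0, -83/5]
R5 ← R5 − (3/50)·R4: [0, 0, 0, 0, 0, 0]
R6 ← R6 − (83/50)·R4: [0, 0, 0, 0, 0, 0]
The echelon form has 4 nonzero rows; the last pivot sits in the augmented column, so rank(T) = 3 but rank([T|b]) = 4.
Since the ranks differ, the system is inconsistent.
It has no solutions.

0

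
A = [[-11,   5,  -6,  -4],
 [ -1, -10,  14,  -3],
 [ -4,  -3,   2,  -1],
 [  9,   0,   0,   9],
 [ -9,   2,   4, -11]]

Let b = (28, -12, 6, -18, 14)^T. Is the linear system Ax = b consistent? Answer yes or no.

Row reduce the augmented matrix [A | b].
R2 ← R2 − (1/11)·R1: [0, -115/11, 160/11, -29/11, -160/11]
R3 ← R3 − (4/11)·R1: [0, -53/11, 46/11, 5/11, -46/11]
R4 ← R4 + (9/11)·R1: [0, 45/11, -54/11, 63/11, 54/11]
R5 ← R5 − (9/11)·R1: [0, -23/11, 98/11, -85/11, -98/11]
R3 ← R3 − (53/115)·R2: [0, 0, -58/23, 192/115, 58/23]
R4 ← R4 + (9/23)·R2: [0, 0, 18/23, 108/23, -18/23]
R5 ← R5 − (1/5)·R2: [0, 0, 6, -36/5, -6]
R4 ← R4 + (9/29)·R3: [0, 0, 0, 756/145, 0]
R5 ← R5 + (69/29)·R3: [0, 0, 0, -468/145, 0]
R5 ← R5 + (13/21)·R4: [0, 0, 0, 0, 0]
The echelon form has 4 nonzero rows, and every pivot lies in the first 4 columns, so rank(A) = rank([A|b]) = 4.
The system is consistent.

yes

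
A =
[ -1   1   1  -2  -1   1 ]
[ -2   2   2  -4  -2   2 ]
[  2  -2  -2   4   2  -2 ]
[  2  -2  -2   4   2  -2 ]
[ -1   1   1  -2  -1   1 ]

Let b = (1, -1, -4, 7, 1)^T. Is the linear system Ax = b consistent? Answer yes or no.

Row reduce the augmented matrix [A | b].
R2 ← R2 − (2)·R1: [0, 0, 0, 0, 0, 0, -3]
R3 ← R3 + (2)·R1: [0, 0, 0, 0, 0, 0, -2]
R4 ← R4 + (2)·R1: [0, 0, 0, 0, 0, 0, 9]
R5 ← R5 − R1: [0, 0, 0, 0, 0, 0, 0]
R3 ← R3 − (2/3)·R2: [0, 0, 0, 0, 0, 0, 0]
R4 ← R4 + (3)·R2: [0, 0, 0, 0, 0, 0, 0]
The echelon form has 2 nonzero rows; the last pivot sits in the augmented column, so rank(A) = 1 but rank([A|b]) = 2.
Since the ranks differ, the system is inconsistent.

no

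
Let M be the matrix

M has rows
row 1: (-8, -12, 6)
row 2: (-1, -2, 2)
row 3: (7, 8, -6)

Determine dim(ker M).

0

Row reduce to echelon form.
R2 ← R2 − (1/8)·R1: [0, -1/2, 5/4]
R3 ← R3 + (7/8)·R1: [0, -5/2, -3/4]
R3 ← R3 − (5)·R2: [0, 0, -7]
3 nonzero rows, so rank(M) = 3.
M has 3 columns; by rank–nullity, nullity = 3 − 3 = 0.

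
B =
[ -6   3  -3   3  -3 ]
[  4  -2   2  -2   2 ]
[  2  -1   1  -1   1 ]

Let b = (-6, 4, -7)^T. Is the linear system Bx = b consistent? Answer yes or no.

Row reduce the augmented matrix [B | b].
R2 ← R2 + (2/3)·R1: [0, 0, 0, 0, 0, 0]
R3 ← R3 + (1/3)·R1: [0, 0, 0, 0, 0, -9]
Swap R2 ↔ R3
The echelon form has 2 nonzero rows; the last pivot sits in the augmented column, so rank(B) = 1 but rank([B|b]) = 2.
Since the ranks differ, the system is inconsistent.

no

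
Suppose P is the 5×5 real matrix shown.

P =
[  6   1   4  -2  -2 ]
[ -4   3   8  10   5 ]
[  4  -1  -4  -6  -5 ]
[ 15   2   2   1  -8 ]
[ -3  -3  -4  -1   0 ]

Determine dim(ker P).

Row reduce to echelon form.
R2 ← R2 + (2/3)·R1: [0, 11/3, 32/3, 26/3, 11/3]
R3 ← R3 − (2/3)·R1: [0, -5/3, -20/3, -14/3, -11/3]
R4 ← R4 − (5/2)·R1: [0, -1/2, -8, 6, -3]
R5 ← R5 + (1/2)·R1: [0, -5/2, -2, -2, -1]
R3 ← R3 + (5/11)·R2: [0, 0, -20/11, -8/11, -2]
R4 ← R4 + (3/22)·R2: [0, 0, -72/11, 79/11, -5/2]
R5 ← R5 + (15/22)·R2: [0, 0, 58/11, 43/11, 3/2]
R4 ← R4 − (18/5)·R3: [0, 0, 0, 49/5, 47/10]
R5 ← R5 + (29/10)·R3: [0, 0, 0, 9/5, -43/10]
R5 ← R5 − (9/49)·R4: [0, 0, 0, 0, -253/49]
5 nonzero rows, so rank(P) = 5.
P has 5 columns; by rank–nullity, nullity = 5 − 5 = 0.

0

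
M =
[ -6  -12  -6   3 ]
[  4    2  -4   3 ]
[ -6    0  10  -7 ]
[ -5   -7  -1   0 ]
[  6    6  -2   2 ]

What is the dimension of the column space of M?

2

Row reduce to echelon form.
R2 ← R2 + (2/3)·R1: [0, -6, -8, 5]
R3 ← R3 − R1: [0, 12, 16, -10]
R4 ← R4 − (5/6)·R1: [0, 3, 4, -5/2]
R5 ← R5 + R1: [0, -6, -8, 5]
R3 ← R3 + (2)·R2: [0, 0, 0, 0]
R4 ← R4 + (1/2)·R2: [0, 0, 0, 0]
R5 ← R5 − R2: [0, 0, 0, 0]
Echelon form has 2 nonzero rows, so rank(M) = 2.
The column space has dimension equal to the rank: 2.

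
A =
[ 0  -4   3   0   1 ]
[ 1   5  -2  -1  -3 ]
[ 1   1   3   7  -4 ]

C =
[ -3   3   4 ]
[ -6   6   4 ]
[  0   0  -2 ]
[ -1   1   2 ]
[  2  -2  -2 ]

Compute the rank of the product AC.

First compute AC:
[[ 26, -26, -24],
 [-38,  38,  32],
 [-24,  24,  24]]
Now row reduce the product.
R2 ← R2 + (19/13)·R1: [0, 0, -40/13]
R3 ← R3 + (12/13)·R1: [0, 0, 24/13]
R3 ← R3 + (3/5)·R2: [0, 0, 0]
2 nonzero rows, so rank(AC) = 2.

2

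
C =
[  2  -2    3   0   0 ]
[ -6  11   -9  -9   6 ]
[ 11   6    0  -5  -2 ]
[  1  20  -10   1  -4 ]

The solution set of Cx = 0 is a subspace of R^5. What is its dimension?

1

Row reduce to echelon form.
R2 ← R2 + (3)·R1: [0, 5, 0, -9, 6]
R3 ← R3 − (11/2)·R1: [0, 17, -33/2, -5, -2]
R4 ← R4 − (1/2)·R1: [0, 21, -23/2, 1, -4]
R3 ← R3 − (17/5)·R2: [0, 0, -33/2, 128/5, -112/5]
R4 ← R4 − (21/5)·R2: [0, 0, -23/2, 194/5, -146/5]
R4 ← R4 − (23/33)·R3: [0, 0, 0, 3458/165, -2242/165]
4 nonzero rows, so rank(C) = 4.
C has 5 columns; by rank–nullity, nullity = 5 − 4 = 1.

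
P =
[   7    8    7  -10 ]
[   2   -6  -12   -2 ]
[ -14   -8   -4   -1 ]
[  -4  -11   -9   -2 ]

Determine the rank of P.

Row reduce to echelon form.
R2 ← R2 − (2/7)·R1: [0, -58/7, -14, 6/7]
R3 ← R3 + (2)·R1: [0, 8, 10, -21]
R4 ← R4 + (4/7)·R1: [0, -45/7, -5, -54/7]
R3 ← R3 + (28/29)·R2: [0, 0, -102/29, -585/29]
R4 ← R4 − (45/58)·R2: [0, 0, 170/29, -243/29]
R4 ← R4 + (5/3)·R3: [0, 0, 0, -42]
Echelon form has 4 nonzero rows, so rank(P) = 4.

4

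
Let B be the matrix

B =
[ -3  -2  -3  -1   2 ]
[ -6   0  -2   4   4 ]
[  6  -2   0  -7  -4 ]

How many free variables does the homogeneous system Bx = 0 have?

3

Row reduce to echelon form.
R2 ← R2 − (2)·R1: [0, 4, 4, 6, 0]
R3 ← R3 + (2)·R1: [0, -6, -6, -9, 0]
R3 ← R3 + (3/2)·R2: [0, 0, 0, 0, 0]
2 nonzero rows, so rank(B) = 2.
B has 5 columns; by rank–nullity, nullity = 5 − 2 = 3.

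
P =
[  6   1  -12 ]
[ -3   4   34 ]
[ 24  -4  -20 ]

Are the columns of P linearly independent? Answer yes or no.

yes

Row reduce P to echelon form.
R2 ← R2 + (1/2)·R1: [0, 9/2, 28]
R3 ← R3 − (4)·R1: [0, -8, 28]
R3 ← R3 + (16/9)·R2: [0, 0, 700/9]
3 pivots among 3 columns.
Every column is a pivot column, so the columns are linearly independent.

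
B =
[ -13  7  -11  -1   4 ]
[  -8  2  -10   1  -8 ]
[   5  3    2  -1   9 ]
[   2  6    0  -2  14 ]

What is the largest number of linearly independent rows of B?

Row reduce to echelon form.
R2 ← R2 − (8/13)·R1: [0, -30/13, -42/13, 21/13, -136/13]
R3 ← R3 + (5/13)·R1: [0, 74/13, -29/13, -18/13, 137/13]
R4 ← R4 + (2/13)·R1: [0, 92/13, -22/13, -28/13, 190/13]
R3 ← R3 + (37/15)·R2: [0, 0, -51/5, 13/5, -229/15]
R4 ← R4 + (46/15)·R2: [0, 0, -58/5, 14/5, -262/15]
R4 ← R4 − (58/51)·R3: [0, 0, 0, -8/51, -16/153]
Echelon form has 4 nonzero rows, so rank(B) = 4.
The rank gives the maximum number of linearly independent rows: 4.

4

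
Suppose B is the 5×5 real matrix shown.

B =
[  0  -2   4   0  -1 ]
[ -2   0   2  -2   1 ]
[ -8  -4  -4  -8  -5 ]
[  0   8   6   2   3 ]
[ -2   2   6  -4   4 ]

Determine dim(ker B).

0

Row reduce to echelon form.
Swap R1 ↔ R2
R3 ← R3 − (4)·R1: [0, -4, -12, 0, -9]
R5 ← R5 − R1: [0, 2, 4, -2, 3]
R3 ← R3 − (2)·R2: [0, 0, -20, 0, -7]
R4 ← R4 + (4)·R2: [0, 0, 22, 2, -1]
R5 ← R5 + R2: [0, 0, 8, -2, 2]
R4 ← R4 + (11/10)·R3: [0, 0, 0, 2, -87/10]
R5 ← R5 + (2/5)·R3: [0, 0, 0, -2, -4/5]
R5 ← R5 + R4: [0, 0, 0, 0, -19/2]
5 nonzero rows, so rank(B) = 5.
B has 5 columns; by rank–nullity, nullity = 5 − 5 = 0.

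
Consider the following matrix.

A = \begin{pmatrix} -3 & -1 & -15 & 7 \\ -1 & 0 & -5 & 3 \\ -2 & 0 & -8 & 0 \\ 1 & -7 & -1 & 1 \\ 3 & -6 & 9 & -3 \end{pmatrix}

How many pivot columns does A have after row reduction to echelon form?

Row reduce to echelon form.
R2 ← R2 − (1/3)·R1: [0, 1/3, 0, 2/3]
R3 ← R3 − (2/3)·R1: [0, 2/3, 2, -14/3]
R4 ← R4 + (1/3)·R1: [0, -22/3, -6, 10/3]
R5 ← R5 + R1: [0, -7, -6, 4]
R3 ← R3 − (2)·R2: [0, 0, 2, -6]
R4 ← R4 + (22)·R2: [0, 0, -6, 18]
R5 ← R5 + (21)·R2: [0, 0, -6, 18]
R4 ← R4 + (3)·R3: [0, 0, 0, 0]
R5 ← R5 + (3)·R3: [0, 0, 0, 0]
Echelon form has 3 nonzero rows, so rank(A) = 3.
Each nonzero row contributes one pivot column: 3 pivot columns.

3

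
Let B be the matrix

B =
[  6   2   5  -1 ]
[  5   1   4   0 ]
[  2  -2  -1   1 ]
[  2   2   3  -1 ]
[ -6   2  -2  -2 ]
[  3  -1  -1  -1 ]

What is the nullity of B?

1

Row reduce to echelon form.
R2 ← R2 − (5/6)·R1: [0, -2/3, -1/6, 5/6]
R3 ← R3 − (1/3)·R1: [0, -8/3, -8/3, 4/3]
R4 ← R4 − (1/3)·R1: [0, 4/3, 4/3, -2/3]
R5 ← R5 + R1: [0, 4, 3, -3]
R6 ← R6 − (1/2)·R1: [0, -2, -7/2, -1/2]
R3 ← R3 − (4)·R2: [0, 0, -2, -2]
R4 ← R4 + (2)·R2: [0, 0, 1, 1]
R5 ← R5 + (6)·R2: [0, 0, 2, 2]
R6 ← R6 − (3)·R2: [0, 0, -3, -3]
R4 ← R4 + (1/2)·R3: [0, 0, 0, 0]
R5 ← R5 + R3: [0, 0, 0, 0]
R6 ← R6 − (3/2)·R3: [0, 0, 0, 0]
3 nonzero rows, so rank(B) = 3.
B has 4 columns; by rank–nullity, nullity = 4 − 3 = 1.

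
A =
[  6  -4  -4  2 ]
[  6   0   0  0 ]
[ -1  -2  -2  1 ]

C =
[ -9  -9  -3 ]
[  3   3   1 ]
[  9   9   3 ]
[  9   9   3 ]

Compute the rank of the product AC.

First compute AC:
[[-84, -84, -28],
 [-54, -54, -18],
 [ -6,  -6,  -2]]
Now row reduce the product.
R2 ← R2 − (9/14)·R1: [0, 0, 0]
R3 ← R3 − (1/14)·R1: [0, 0, 0]
1 nonzero row, so rank(AC) = 1.

1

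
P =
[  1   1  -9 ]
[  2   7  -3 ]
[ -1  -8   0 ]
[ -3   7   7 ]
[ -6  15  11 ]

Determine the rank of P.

3

Row reduce to echelon form.
R2 ← R2 − (2)·R1: [0, 5, 15]
R3 ← R3 + R1: [0, -7, -9]
R4 ← R4 + (3)·R1: [0, 10, -20]
R5 ← R5 + (6)·R1: [0, 21, -43]
R3 ← R3 + (7/5)·R2: [0, 0, 12]
R4 ← R4 − (2)·R2: [0, 0, -50]
R5 ← R5 − (21/5)·R2: [0, 0, -106]
R4 ← R4 + (25/6)·R3: [0, 0, 0]
R5 ← R5 + (53/6)·R3: [0, 0, 0]
Echelon form has 3 nonzero rows, so rank(P) = 3.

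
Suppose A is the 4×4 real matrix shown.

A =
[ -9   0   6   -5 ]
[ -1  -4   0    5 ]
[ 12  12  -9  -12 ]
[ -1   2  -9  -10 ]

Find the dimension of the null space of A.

1

Row reduce to echelon form.
R2 ← R2 − (1/9)·R1: [0, -4, -2/3, 50/9]
R3 ← R3 + (4/3)·R1: [0, 12, -1, -56/3]
R4 ← R4 − (1/9)·R1: [0, 2, -29/3, -85/9]
R3 ← R3 + (3)·R2: [0, 0, -3, -2]
R4 ← R4 + (1/2)·R2: [0, 0, -10, -20/3]
R4 ← R4 − (10/3)·R3: [0, 0, 0, 0]
3 nonzero rows, so rank(A) = 3.
A has 4 columns; by rank–nullity, nullity = 4 − 3 = 1.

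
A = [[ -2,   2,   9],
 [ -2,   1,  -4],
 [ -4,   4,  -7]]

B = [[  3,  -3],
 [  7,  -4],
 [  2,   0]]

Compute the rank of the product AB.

2

First compute AB:
[[ 26,  -2],
 [ -7,   2],
 [  2,  -4]]
Now row reduce the product.
R2 ← R2 + (7/26)·R1: [0, 19/13]
R3 ← R3 − (1/13)·R1: [0, -50/13]
R3 ← R3 + (50/19)·R2: [0, 0]
2 nonzero rows, so rank(AB) = 2.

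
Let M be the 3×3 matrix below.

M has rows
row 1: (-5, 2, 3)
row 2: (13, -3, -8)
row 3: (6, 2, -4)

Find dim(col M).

Row reduce to echelon form.
R2 ← R2 + (13/5)·R1: [0, 11/5, -1/5]
R3 ← R3 + (6/5)·R1: [0, 22/5, -2/5]
R3 ← R3 − (2)·R2: [0, 0, 0]
Echelon form has 2 nonzero rows, so rank(M) = 2.
The column space has dimension equal to the rank: 2.

2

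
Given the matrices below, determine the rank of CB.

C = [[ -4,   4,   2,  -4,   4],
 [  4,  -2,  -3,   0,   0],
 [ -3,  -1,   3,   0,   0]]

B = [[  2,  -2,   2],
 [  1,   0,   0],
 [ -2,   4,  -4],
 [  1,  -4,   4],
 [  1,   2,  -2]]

First compute CB:
[[ -8,  40, -40],
 [ 12, -20,  20],
 [-13,  18, -18]]
Now row reduce the product.
R2 ← R2 + (3/2)·R1: [0, 40, -40]
R3 ← R3 − (13/8)·R1: [0, -47, 47]
R3 ← R3 + (47/40)·R2: [0, 0, 0]
2 nonzero rows, so rank(CB) = 2.

2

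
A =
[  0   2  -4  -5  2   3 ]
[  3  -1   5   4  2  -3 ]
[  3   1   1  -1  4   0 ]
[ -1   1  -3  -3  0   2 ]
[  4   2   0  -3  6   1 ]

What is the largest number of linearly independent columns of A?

2

Row reduce to echelon form.
Swap R1 ↔ R2
R3 ← R3 − R1: [0, 2, -4, -5, 2, 3]
R4 ← R4 + (1/3)·R1: [0, 2/3, -4/3, -5/3, 2/3, 1]
R5 ← R5 − (4/3)·R1: [0, 10/3, -20/3, -25/3, 10/3, 5]
R3 ← R3 − R2: [0, 0, 0, 0, 0, 0]
R4 ← R4 − (1/3)·R2: [0, 0, 0, 0, 0, 0]
R5 ← R5 − (5/3)·R2: [0, 0, 0, 0, 0, 0]
Echelon form has 2 nonzero rows, so rank(A) = 2.
The rank gives the maximum number of linearly independent columns: 2.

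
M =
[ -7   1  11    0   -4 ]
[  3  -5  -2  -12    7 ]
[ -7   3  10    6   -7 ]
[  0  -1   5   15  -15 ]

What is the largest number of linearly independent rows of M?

3

Row reduce to echelon form.
R2 ← R2 + (3/7)·R1: [0, -32/7, 19/7, -12, 37/7]
R3 ← R3 − R1: [0, 2, -1, 6, -3]
R3 ← R3 + (7/16)·R2: [0, 0, 3/16, 3/4, -11/16]
R4 ← R4 − (7/32)·R2: [0, 0, 141/32, 141/8, -517/32]
R4 ← R4 − (47/2)·R3: [0, 0, 0, 0, 0]
Echelon form has 3 nonzero rows, so rank(M) = 3.
The rank gives the maximum number of linearly independent rows: 3.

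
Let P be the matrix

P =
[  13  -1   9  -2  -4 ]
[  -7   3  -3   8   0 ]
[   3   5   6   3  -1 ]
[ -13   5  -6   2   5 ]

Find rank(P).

3

Row reduce to echelon form.
R2 ← R2 + (7/13)·R1: [0, 32/13, 24/13, 90/13, -28/13]
R3 ← R3 − (3/13)·R1: [0, 68/13, 51/13, 45/13, -1/13]
R4 ← R4 + R1: [0, 4, 3, 0, 1]
R3 ← R3 − (17/8)·R2: [0, 0, 0, -45/4, 9/2]
R4 ← R4 − (13/8)·R2: [0, 0, 0, -45/4, 9/2]
R4 ← R4 − R3: [0, 0, 0, 0, 0]
Echelon form has 3 nonzero rows, so rank(P) = 3.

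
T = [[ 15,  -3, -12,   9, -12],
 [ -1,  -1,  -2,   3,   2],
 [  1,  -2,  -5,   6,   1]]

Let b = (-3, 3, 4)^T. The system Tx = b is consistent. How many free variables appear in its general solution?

3

Row reduce the augmented matrix [T | b].
R2 ← R2 + (1/15)·R1: [0, -6/5, -14/5, 18/5, 6/5, 14/5]
R3 ← R3 − (1/15)·R1: [0, -9/5, -21/5, 27/5, 9/5, 21/5]
R3 ← R3 − (3/2)·R2: [0, 0, 0, 0, 0, 0]
The echelon form has 2 nonzero rows, and every pivot lies in the first 5 columns, so rank(T) = rank([T|b]) = 2.
The system is consistent.
Free variables = (unknowns) − (rank) = 5 − 2 = 3.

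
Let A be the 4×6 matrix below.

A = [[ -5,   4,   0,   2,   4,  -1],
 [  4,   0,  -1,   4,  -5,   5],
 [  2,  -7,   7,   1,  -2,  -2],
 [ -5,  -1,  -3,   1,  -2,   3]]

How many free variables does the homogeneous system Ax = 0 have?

Row reduce to echelon form.
R2 ← R2 + (4/5)·R1: [0, 16/5, -1, 28/5, -9/5, 21/5]
R3 ← R3 + (2/5)·R1: [0, -27/5, 7, 9/5, -2/5, -12/5]
R4 ← R4 − R1: [0, -5, -3, -1, -6, 4]
R3 ← R3 + (27/16)·R2: [0, 0, 85/16, 45/4, -55/16, 75/16]
R4 ← R4 + (25/16)·R2: [0, 0, -73/16, 31/4, -141/16, 169/16]
R4 ← R4 + (73/85)·R3: [0, 0, 0, 296/17, -200/17, 248/17]
4 nonzero rows, so rank(A) = 4.
A has 6 columns; by rank–nullity, nullity = 6 − 4 = 2.

2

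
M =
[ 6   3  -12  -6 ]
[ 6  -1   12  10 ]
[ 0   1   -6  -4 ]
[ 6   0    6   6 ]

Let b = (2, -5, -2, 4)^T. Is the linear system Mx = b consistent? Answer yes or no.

no

Row reduce the augmented matrix [M | b].
R2 ← R2 − R1: [0, -4, 24, 16, -7]
R4 ← R4 − R1: [0, -3, 18, 12, 2]
R3 ← R3 + (1/4)·R2: [0, 0, 0, 0, -15/4]
R4 ← R4 − (3/4)·R2: [0, 0, 0, 0, 29/4]
R4 ← R4 + (29/15)·R3: [0, 0, 0, 0, 0]
The echelon form has 3 nonzero rows; the last pivot sits in the augmented column, so rank(M) = 2 but rank([M|b]) = 3.
Since the ranks differ, the system is inconsistent.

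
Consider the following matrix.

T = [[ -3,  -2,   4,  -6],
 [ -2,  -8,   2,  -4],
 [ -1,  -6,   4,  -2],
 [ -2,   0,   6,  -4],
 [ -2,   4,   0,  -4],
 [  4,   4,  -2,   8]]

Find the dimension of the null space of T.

Row reduce to echelon form.
R2 ← R2 − (2/3)·R1: [0, -20/3, -2/3, 0]
R3 ← R3 − (1/3)·R1: [0, -16/3, 8/3, 0]
R4 ← R4 − (2/3)·R1: [0, 4/3, 10/3, 0]
R5 ← R5 − (2/3)·R1: [0, 16/3, -8/3, 0]
R6 ← R6 + (4/3)·R1: [0, 4/3, 10/3, 0]
R3 ← R3 − (4/5)·R2: [0, 0, 16/5, 0]
R4 ← R4 + (1/5)·R2: [0, 0, 16/5, 0]
R5 ← R5 + (4/5)·R2: [0, 0, -16/5, 0]
R6 ← R6 + (1/5)·R2: [0, 0, 16/5, 0]
R4 ← R4 − R3: [0, 0, 0, 0]
R5 ← R5 + R3: [0, 0, 0, 0]
R6 ← R6 − R3: [0, 0, 0, 0]
3 nonzero rows, so rank(T) = 3.
T has 4 columns; by rank–nullity, nullity = 4 − 3 = 1.

1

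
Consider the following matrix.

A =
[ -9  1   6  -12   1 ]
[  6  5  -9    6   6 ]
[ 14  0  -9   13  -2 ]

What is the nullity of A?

2

Row reduce to echelon form.
R2 ← R2 + (2/3)·R1: [0, 17/3, -5, -2, 20/3]
R3 ← R3 + (14/9)·R1: [0, 14/9, 1/3, -17/3, -4/9]
R3 ← R3 − (14/51)·R2: [0, 0, 29/17, -87/17, -116/51]
3 nonzero rows, so rank(A) = 3.
A has 5 columns; by rank–nullity, nullity = 5 − 3 = 2.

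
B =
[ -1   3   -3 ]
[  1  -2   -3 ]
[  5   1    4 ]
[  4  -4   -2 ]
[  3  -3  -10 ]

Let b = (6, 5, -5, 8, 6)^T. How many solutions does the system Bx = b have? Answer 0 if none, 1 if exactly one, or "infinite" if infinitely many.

0

Row reduce the augmented matrix [B | b].
R2 ← R2 + R1: [0, 1, -6, 11]
R3 ← R3 + (5)·R1: [0, 16, -11, 25]
R4 ← R4 + (4)·R1: [0, 8, -14, 32]
R5 ← R5 + (3)·R1: [0, 6, -19, 24]
R3 ← R3 − (16)·R2: [0, 0, 85, -151]
R4 ← R4 − (8)·R2: [0, 0, 34, -56]
R5 ← R5 − (6)·R2: [0, 0, 17, -42]
R4 ← R4 − (2/5)·R3: [0, 0, 0, 22/5]
R5 ← R5 − (1/5)·R3: [0, 0, 0, -59/5]
R5 ← R5 + (59/22)·R4: [0, 0, 0, 0]
The echelon form has 4 nonzero rows; the last pivot sits in the augmented column, so rank(B) = 3 but rank([B|b]) = 4.
Since the ranks differ, the system is inconsistent.
It has no solutions.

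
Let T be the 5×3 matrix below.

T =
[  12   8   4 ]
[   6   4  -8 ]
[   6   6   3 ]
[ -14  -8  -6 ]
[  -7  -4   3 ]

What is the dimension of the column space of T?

Row reduce to echelon form.
R2 ← R2 − (1/2)·R1: [0, 0, -10]
R3 ← R3 − (1/2)·R1: [0, 2, 1]
R4 ← R4 + (7/6)·R1: [0, 4/3, -4/3]
R5 ← R5 + (7/12)·R1: [0, 2/3, 16/3]
Swap R2 ↔ R3
R4 ← R4 − (2/3)·R2: [0, 0, -2]
R5 ← R5 − (1/3)·R2: [0, 0, 5]
R4 ← R4 − (1/5)·R3: [0, 0, 0]
R5 ← R5 + (1/2)·R3: [0, 0, 0]
Echelon form has 3 nonzero rows, so rank(T) = 3.
The column space has dimension equal to the rank: 3.

3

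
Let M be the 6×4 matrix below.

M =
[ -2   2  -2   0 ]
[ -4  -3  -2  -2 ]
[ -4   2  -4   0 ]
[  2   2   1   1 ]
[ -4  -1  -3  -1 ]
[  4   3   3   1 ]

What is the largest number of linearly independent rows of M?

Row reduce to echelon form.
R2 ← R2 − (2)·R1: [0, -7, 2, -2]
R3 ← R3 − (2)·R1: [0, -2, 0, 0]
R4 ← R4 + R1: [0, 4, -1, 1]
R5 ← R5 − (2)·R1: [0, -5, 1, -1]
R6 ← R6 + (2)·R1: [0, 7, -1, 1]
R3 ← R3 − (2/7)·R2: [0, 0, -4/7, 4/7]
R4 ← R4 + (4/7)·R2: [0, 0, 1/7, -1/7]
R5 ← R5 − (5/7)·R2: [0, 0, -3/7, 3/7]
R6 ← R6 + R2: [0, 0, 1, -1]
R4 ← R4 + (1/4)·R3: [0, 0, 0, 0]
R5 ← R5 − (3/4)·R3: [0, 0, 0, 0]
R6 ← R6 + (7/4)·R3: [0, 0, 0, 0]
Echelon form has 3 nonzero rows, so rank(M) = 3.
The rank gives the maximum number of linearly independent rows: 3.

3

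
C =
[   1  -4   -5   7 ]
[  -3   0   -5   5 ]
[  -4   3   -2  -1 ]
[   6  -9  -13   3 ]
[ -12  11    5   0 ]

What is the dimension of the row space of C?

Row reduce to echelon form.
R2 ← R2 + (3)·R1: [0, -12, -20, 26]
R3 ← R3 + (4)·R1: [0, -13, -22, 27]
R4 ← R4 − (6)·R1: [0, 15, 17, -39]
R5 ← R5 + (12)·R1: [0, -37, -55, 84]
R3 ← R3 − (13/12)·R2: [0, 0, -1/3, -7/6]
R4 ← R4 + (5/4)·R2: [0, 0, -8, -13/2]
R5 ← R5 − (37/12)·R2: [0, 0, 20/3, 23/6]
R4 ← R4 − (24)·R3: [0, 0, 0, 43/2]
R5 ← R5 + (20)·R3: [0, 0, 0, -39/2]
R5 ← R5 + (39/43)·R4: [0, 0, 0, 0]
Echelon form has 4 nonzero rows, so rank(C) = 4.
The row space has dimension equal to the rank: 4.

4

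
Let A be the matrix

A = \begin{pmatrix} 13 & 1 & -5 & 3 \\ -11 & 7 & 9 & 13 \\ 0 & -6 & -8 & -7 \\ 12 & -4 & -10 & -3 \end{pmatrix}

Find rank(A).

4

Row reduce to echelon form.
R2 ← R2 + (11/13)·R1: [0, 102/13, 62/13, 202/13]
R4 ← R4 − (12/13)·R1: [0, -64/13, -70/13, -75/13]
R3 ← R3 + (13/17)·R2: [0, 0, -74/17, 83/17]
R4 ← R4 + (32/51)·R2: [0, 0, -122/51, 203/51]
R4 ← R4 − (61/111)·R3: [0, 0, 0, 48/37]
Echelon form has 4 nonzero rows, so rank(A) = 4.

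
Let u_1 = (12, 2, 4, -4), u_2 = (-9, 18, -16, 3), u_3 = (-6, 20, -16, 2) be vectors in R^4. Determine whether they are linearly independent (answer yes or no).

no

Form the matrix with these vectors as rows and row reduce.
R2 ← R2 + (3/4)·R1: [0, 39/2, -13, 0]
R3 ← R3 + (1/2)·R1: [0, 21, -14, 0]
R3 ← R3 − (14/13)·R2: [0, 0, 0, 0]
2 nonzero rows, so the 3 vectors span a space of dimension 2.
Since 2 < 3, the vectors are linearly dependent.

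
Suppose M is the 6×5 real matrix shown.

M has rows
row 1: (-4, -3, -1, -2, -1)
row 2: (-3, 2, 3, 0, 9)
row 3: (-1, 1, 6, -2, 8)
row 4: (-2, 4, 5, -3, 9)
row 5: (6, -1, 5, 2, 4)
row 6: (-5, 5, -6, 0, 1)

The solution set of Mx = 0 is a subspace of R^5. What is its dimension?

Row reduce to echelon form.
R2 ← R2 − (3/4)·R1: [0, 17/4, 15/4, 3/2, 39/4]
R3 ← R3 − (1/4)·R1: [0, 7/4, 25/4, -3/2, 33/4]
R4 ← R4 − (1/2)·R1: [0, 11/2, 11/2, -2, 19/2]
R5 ← R5 + (3/2)·R1: [0, -11/2, 7/2, -1, 5/2]
R6 ← R6 − (5/4)·R1: [0, 35/4, -19/4, 5/2, 9/4]
R3 ← R3 − (7/17)·R2: [0, 0, 80/17, -36/17, 72/17]
R4 ← R4 − (22/17)·R2: [0, 0, 11/17, -67/17, -53/17]
R5 ← R5 + (22/17)·R2: [0, 0, 142/17, 16/17, 257/17]
R6 ← R6 − (35/17)·R2: [0, 0, -212/17, -10/17, -303/17]
R4 ← R4 − (11/80)·R3: [0, 0, 0, -73/20, -37/10]
R5 ← R5 − (71/40)·R3: [0, 0, 0, 47/10, 38/5]
R6 ← R6 + (53/20)·R3: [0, 0, 0, -31/5, -33/5]
R5 ← R5 + (94/73)·R4: [0, 0, 0, 0, 207/73]
R6 ← R6 − (124/73)·R4: [0, 0, 0, 0, -23/73]
R6 ← R6 + (1/9)·R5: [0, 0, 0, 0, 0]
5 nonzero rows, so rank(M) = 5.
M has 5 columns; by rank–nullity, nullity = 5 − 5 = 0.

0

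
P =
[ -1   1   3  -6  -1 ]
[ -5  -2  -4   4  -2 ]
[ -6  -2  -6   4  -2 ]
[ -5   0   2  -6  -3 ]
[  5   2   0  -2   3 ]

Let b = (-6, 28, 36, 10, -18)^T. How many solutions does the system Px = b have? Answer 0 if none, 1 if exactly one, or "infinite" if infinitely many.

Row reduce the augmented matrix [P | b].
R2 ← R2 − (5)·R1: [0, -7, -19, 34, 3, 58]
R3 ← R3 − (6)·R1: [0, -8, -24, 40, 4, 72]
R4 ← R4 − (5)·R1: [0, -5, -13, 24, 2, 40]
R5 ← R5 + (5)·R1: [0, 7, 15, -32, -2, -48]
R3 ← R3 − (8/7)·R2: [0, 0, -16/7, 8/7, 4/7, 40/7]
R4 ← R4 − (5/7)·R2: [0, 0, 4/7, -2/7, -1/7, -10/7]
R5 ← R5 + R2: [0, 0, -4, 2, 1, 10]
R4 ← R4 + (1/4)·R3: [0, 0, 0, 0, 0, 0]
R5 ← R5 − (7/4)·R3: [0, 0, 0, 0, 0, 0]
The echelon form has 3 nonzero rows, and every pivot lies in the first 5 columns, so rank(P) = rank([P|b]) = 3.
The system is consistent.
rank = 3 < 5 unknowns, so there are infinitely many solutions.

infinite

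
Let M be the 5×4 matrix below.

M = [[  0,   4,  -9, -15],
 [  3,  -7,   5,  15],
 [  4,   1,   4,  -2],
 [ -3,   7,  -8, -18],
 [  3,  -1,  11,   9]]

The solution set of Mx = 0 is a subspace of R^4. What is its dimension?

Row reduce to echelon form.
Swap R1 ↔ R2
R3 ← R3 − (4/3)·R1: [0, 31/3, -8/3, -22]
R4 ← R4 + R1: [0, 0, -3, -3]
R5 ← R5 − R1: [0, 6, 6, -6]
R3 ← R3 − (31/12)·R2: [0, 0, 247/12, 67/4]
R5 ← R5 − (3/2)·R2: [0, 0, 39/2, 33/2]
R4 ← R4 + (36/247)·R3: [0, 0, 0, -138/247]
R5 ← R5 − (18/19)·R3: [0, 0, 0, 12/19]
R5 ← R5 + (26/23)·R4: [0, 0, 0, 0]
4 nonzero rows, so rank(M) = 4.
M has 4 columns; by rank–nullity, nullity = 4 − 4 = 0.

0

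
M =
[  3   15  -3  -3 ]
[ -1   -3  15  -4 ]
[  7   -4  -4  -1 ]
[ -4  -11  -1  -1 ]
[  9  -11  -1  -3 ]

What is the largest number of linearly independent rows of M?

4

Row reduce to echelon form.
R2 ← R2 + (1/3)·R1: [0, 2, 14, -5]
R3 ← R3 − (7/3)·R1: [0, -39, 3, 6]
R4 ← R4 + (4/3)·R1: [0, 9, -5, -5]
R5 ← R5 − (3)·R1: [0, -56, 8, 6]
R3 ← R3 + (39/2)·R2: [0, 0, 276, -183/2]
R4 ← R4 − (9/2)·R2: [0, 0, -68, 35/2]
R5 ← R5 + (28)·R2: [0, 0, 400, -134]
R4 ← R4 + (17/69)·R3: [0, 0, 0, -116/23]
R5 ← R5 − (100/69)·R3: [0, 0, 0, -32/23]
R5 ← R5 − (8/29)·R4: [0, 0, 0, 0]
Echelon form has 4 nonzero rows, so rank(M) = 4.
The rank gives the maximum number of linearly independent rows: 4.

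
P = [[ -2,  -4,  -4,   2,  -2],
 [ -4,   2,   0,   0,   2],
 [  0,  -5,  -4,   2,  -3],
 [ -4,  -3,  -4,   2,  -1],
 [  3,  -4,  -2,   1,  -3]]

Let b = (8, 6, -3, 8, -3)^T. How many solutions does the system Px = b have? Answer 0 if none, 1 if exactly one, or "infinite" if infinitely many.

Row reduce the augmented matrix [P | b].
R2 ← R2 − (2)·R1: [0, 10, 8, -4, 6, -10]
R4 ← R4 − (2)·R1: [0, 5, 4, -2, 3, -8]
R5 ← R5 + (3/2)·R1: [0, -10, -8, 4, -6, 9]
R3 ← R3 + (1/2)·R2: [0, 0, 0, 0, 0, -8]
R4 ← R4 − (1/2)·R2: [0, 0, 0, 0, 0, -3]
R5 ← R5 + R2: [0, 0, 0, 0, 0, -1]
R4 ← R4 − (3/8)·R3: [0, 0, 0, 0, 0, 0]
R5 ← R5 − (1/8)·R3: [0, 0, 0, 0, 0, 0]
The echelon form has 3 nonzero rows; the last pivot sits in the augmented column, so rank(P) = 2 but rank([P|b]) = 3.
Since the ranks differ, the system is inconsistent.
It has no solutions.

0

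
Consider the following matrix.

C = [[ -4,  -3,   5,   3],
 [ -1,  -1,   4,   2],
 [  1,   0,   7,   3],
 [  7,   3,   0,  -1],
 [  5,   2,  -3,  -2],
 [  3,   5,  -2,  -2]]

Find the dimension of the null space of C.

Row reduce to echelon form.
R2 ← R2 − (1/4)·R1: [0, -1/4, 11/4, 5/4]
R3 ← R3 + (1/4)·R1: [0, -3/4, 33/4, 15/4]
R4 ← R4 + (7/4)·R1: [0, -9/4, 35/4, 17/4]
R5 ← R5 + (5/4)·R1: [0, -7/4, 13/4, 7/4]
R6 ← R6 + (3/4)·R1: [0, 11/4, 7/4, 1/4]
R3 ← R3 − (3)·R2: [0, 0, 0, 0]
R4 ← R4 − (9)·R2: [0, 0, -16, -7]
R5 ← R5 − (7)·R2: [0, 0, -16, -7]
R6 ← R6 + (11)·R2: [0, 0, 32, 14]
Swap R3 ↔ R4
R5 ← R5 − R3: [0, 0, 0, 0]
R6 ← R6 + (2)·R3: [0, 0, 0, 0]
3 nonzero rows, so rank(C) = 3.
C has 4 columns; by rank–nullity, nullity = 4 − 3 = 1.

1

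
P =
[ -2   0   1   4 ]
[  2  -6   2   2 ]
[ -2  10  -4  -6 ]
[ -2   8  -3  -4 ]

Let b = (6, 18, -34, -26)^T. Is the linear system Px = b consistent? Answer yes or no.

Row reduce the augmented matrix [P | b].
R2 ← R2 + R1: [0, -6, 3, 6, 24]
R3 ← R3 − R1: [0, 10, -5, -10, -40]
R4 ← R4 − R1: [0, 8, -4, -8, -32]
R3 ← R3 + (5/3)·R2: [0, 0, 0, 0, 0]
R4 ← R4 + (4/3)·R2: [0, 0, 0, 0, 0]
The echelon form has 2 nonzero rows, and every pivot lies in the first 4 columns, so rank(P) = rank([P|b]) = 2.
The system is consistent.

yes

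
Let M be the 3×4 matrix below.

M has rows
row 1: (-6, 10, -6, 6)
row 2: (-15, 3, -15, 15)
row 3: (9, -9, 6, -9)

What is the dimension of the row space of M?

3

Row reduce to echelon form.
R2 ← R2 − (5/2)·R1: [0, -22, 0, 0]
R3 ← R3 + (3/2)·R1: [0, 6, -3, 0]
R3 ← R3 + (3/11)·R2: [0, 0, -3, 0]
Echelon form has 3 nonzero rows, so rank(M) = 3.
The row space has dimension equal to the rank: 3.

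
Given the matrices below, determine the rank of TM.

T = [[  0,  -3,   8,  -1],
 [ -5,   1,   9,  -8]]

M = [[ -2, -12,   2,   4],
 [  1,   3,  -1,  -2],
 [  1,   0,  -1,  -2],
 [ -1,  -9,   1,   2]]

First compute TM:
[[  6,   0,  -6, -12],
 [ 28, 135, -28, -56]]
Now row reduce the product.
R2 ← R2 − (14/3)·R1: [0, 135, 0, 0]
2 nonzero rows, so rank(TM) = 2.

2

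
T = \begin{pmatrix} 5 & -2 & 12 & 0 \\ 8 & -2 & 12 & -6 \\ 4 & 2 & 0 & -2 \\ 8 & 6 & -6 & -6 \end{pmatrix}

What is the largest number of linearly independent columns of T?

Row reduce to echelon form.
R2 ← R2 − (8/5)·R1: [0, 6/5, -36/5, -6]
R3 ← R3 − (4/5)·R1: [0, 18/5, -48/5, -2]
R4 ← R4 − (8/5)·R1: [0, 46/5, -126/5, -6]
R3 ← R3 − (3)·R2: [0, 0, 12, 16]
R4 ← R4 − (23/3)·R2: [0, 0, 30, 40]
R4 ← R4 − (5/2)·R3: [0, 0, 0, 0]
Echelon form has 3 nonzero rows, so rank(T) = 3.
The rank gives the maximum number of linearly independent columns: 3.

3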